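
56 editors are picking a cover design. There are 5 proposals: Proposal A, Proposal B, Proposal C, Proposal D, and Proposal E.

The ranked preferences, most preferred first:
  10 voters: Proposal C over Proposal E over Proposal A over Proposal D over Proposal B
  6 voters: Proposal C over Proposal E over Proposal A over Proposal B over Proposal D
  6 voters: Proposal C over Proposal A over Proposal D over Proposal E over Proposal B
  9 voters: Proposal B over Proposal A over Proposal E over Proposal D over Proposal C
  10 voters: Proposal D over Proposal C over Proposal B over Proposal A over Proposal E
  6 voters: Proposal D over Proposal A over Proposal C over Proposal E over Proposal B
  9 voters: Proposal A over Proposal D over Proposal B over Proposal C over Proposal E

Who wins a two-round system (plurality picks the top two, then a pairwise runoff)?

Round 1 first-place votes: Proposal A 9, Proposal B 9, Proposal C 22, Proposal D 16, Proposal E 0. Proposal C and Proposal D advance.
Runoff: Proposal C is ranked above Proposal D on 22 ballots, Proposal D above Proposal C on 34.

Proposal D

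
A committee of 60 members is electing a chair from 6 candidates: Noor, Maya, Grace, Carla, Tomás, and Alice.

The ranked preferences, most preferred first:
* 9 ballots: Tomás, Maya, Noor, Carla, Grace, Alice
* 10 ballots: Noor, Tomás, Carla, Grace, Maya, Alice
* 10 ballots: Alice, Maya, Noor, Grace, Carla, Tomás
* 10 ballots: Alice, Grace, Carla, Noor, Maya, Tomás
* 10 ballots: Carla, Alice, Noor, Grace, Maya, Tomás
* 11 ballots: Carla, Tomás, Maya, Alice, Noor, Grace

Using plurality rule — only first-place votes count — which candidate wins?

First-place votes: Noor 10, Maya 0, Grace 0, Carla 21, Tomás 9, Alice 20.

Carla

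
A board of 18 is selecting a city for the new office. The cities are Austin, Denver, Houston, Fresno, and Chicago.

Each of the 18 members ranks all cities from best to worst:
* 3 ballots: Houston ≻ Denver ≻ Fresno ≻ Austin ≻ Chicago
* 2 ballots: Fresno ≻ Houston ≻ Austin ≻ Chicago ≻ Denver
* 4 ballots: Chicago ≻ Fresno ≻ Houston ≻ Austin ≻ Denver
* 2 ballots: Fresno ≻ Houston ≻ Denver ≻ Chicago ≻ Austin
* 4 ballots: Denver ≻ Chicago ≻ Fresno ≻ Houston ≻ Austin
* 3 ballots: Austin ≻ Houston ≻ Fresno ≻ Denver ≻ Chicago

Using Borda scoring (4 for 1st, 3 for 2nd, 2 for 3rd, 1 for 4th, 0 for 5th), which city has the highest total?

Austin: 3×1 + 2×2 + 4×1 + 2×0 + 4×0 + 3×4 = 23
Denver: 3×3 + 2×0 + 4×0 + 2×2 + 4×4 + 3×1 = 32
Houston: 3×4 + 2×3 + 4×2 + 2×3 + 4×1 + 3×3 = 45
Fresno: 3×2 + 2×4 + 4×3 + 2×4 + 4×2 + 3×2 = 48
Chicago: 3×0 + 2×1 + 4×4 + 2×1 + 4×3 + 3×0 = 32

Fresno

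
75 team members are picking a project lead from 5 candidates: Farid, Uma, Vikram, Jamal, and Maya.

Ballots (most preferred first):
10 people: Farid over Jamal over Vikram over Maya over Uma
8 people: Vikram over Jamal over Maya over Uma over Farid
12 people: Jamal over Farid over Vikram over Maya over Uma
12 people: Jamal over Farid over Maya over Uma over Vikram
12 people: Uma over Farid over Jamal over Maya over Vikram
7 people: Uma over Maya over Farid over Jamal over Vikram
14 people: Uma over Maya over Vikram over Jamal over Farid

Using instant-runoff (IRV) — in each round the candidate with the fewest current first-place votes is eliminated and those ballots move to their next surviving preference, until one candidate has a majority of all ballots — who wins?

Round 1: Farid 10, Uma 33, Vikram 8, Jamal 24, Maya 0. Maya eliminated.
Round 2: Farid 10, Uma 33, Vikram 8, Jamal 24. Vikram eliminated.
Round 3: Farid 10, Uma 33, Jamal 32. Farid eliminated.
Round 4: Uma 33, Jamal 42. Jamal has a majority (≥38).

Jamal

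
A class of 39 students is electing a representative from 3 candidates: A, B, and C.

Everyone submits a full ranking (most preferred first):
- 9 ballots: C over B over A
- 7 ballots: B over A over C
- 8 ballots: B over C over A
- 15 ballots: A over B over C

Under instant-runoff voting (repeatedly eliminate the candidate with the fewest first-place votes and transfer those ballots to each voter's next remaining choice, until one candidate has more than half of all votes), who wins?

Round 1: A 15, B 15, C 9. C eliminated.
Round 2: A 15, B 24. B has a majority (≥20).

B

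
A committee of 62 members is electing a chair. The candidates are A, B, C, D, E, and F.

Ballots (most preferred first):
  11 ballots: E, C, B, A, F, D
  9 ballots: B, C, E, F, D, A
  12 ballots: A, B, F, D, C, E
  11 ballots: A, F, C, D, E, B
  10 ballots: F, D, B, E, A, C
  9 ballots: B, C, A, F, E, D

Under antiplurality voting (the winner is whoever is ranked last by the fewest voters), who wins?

F

Last-place votes: A 9, B 11, C 10, D 20, E 12, F 0.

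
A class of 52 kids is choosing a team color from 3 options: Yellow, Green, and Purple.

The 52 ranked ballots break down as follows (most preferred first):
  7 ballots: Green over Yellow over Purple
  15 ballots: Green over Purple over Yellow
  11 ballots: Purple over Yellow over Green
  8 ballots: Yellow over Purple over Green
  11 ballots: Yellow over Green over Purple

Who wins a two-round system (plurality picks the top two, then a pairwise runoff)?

Round 1 first-place votes: Yellow 19, Green 22, Purple 11. Green and Yellow advance.
Runoff: Green is ranked above Yellow on 22 ballots, Yellow above Green on 30.

Yellow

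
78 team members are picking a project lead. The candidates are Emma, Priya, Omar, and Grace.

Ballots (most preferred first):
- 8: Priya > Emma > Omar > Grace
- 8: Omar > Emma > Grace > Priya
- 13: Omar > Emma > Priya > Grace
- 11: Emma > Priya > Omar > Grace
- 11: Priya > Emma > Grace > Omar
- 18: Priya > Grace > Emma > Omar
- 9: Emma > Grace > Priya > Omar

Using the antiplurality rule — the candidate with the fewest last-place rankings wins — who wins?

Emma

Last-place votes: Emma 0, Priya 8, Omar 38, Grace 32.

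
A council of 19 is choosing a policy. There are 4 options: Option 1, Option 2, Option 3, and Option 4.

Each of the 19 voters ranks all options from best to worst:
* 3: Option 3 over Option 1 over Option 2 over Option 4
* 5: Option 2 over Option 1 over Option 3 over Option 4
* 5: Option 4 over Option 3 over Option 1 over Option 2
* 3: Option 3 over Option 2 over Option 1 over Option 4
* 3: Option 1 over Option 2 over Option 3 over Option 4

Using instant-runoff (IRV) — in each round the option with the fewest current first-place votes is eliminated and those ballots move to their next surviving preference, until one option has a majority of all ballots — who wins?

Option 3

Round 1: Option 1 3, Option 2 5, Option 3 6, Option 4 5. Option 1 eliminated.
Round 2: Option 2 8, Option 3 6, Option 4 5. Option 4 eliminated.
Round 3: Option 2 8, Option 3 11. Option 3 has a majority (≥10).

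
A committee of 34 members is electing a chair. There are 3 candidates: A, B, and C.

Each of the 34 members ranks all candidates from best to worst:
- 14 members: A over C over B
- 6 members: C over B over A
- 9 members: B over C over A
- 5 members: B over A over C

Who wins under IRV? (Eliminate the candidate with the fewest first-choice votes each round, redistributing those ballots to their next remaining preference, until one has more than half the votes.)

Round 1: A 14, B 14, C 6. C eliminated.
Round 2: A 14, B 20. B has a majority (≥18).

B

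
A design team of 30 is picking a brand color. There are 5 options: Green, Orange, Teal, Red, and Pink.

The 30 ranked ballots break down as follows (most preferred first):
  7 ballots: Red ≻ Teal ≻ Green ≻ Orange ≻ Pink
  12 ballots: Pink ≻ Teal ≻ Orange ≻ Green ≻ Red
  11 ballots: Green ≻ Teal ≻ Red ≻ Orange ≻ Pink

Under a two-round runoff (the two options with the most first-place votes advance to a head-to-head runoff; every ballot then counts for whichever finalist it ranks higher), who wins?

Round 1 first-place votes: Green 11, Orange 0, Teal 0, Red 7, Pink 12. Pink and Green advance.
Runoff: Pink is ranked above Green on 12 ballots, Green above Pink on 18.

Green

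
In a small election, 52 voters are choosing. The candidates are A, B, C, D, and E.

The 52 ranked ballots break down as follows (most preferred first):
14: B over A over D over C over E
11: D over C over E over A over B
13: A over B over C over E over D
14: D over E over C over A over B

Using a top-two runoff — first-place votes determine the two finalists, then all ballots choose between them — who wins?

B

Round 1 first-place votes: A 13, B 14, C 0, D 25, E 0. D and B advance.
Runoff: D is ranked above B on 25 ballots, B above D on 27.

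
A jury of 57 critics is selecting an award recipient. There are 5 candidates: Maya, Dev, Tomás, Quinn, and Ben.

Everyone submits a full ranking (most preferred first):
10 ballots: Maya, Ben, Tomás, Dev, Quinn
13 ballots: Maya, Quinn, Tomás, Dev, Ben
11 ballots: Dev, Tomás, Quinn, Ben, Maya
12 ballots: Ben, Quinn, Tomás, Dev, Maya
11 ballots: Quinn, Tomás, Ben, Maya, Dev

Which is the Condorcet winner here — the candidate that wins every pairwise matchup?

Quinn vs Maya: 34–23
Quinn vs Dev: 36–21
Quinn vs Tomás: 36–21
Quinn vs Ben: 35–22
Quinn beats every other candidate.

Quinn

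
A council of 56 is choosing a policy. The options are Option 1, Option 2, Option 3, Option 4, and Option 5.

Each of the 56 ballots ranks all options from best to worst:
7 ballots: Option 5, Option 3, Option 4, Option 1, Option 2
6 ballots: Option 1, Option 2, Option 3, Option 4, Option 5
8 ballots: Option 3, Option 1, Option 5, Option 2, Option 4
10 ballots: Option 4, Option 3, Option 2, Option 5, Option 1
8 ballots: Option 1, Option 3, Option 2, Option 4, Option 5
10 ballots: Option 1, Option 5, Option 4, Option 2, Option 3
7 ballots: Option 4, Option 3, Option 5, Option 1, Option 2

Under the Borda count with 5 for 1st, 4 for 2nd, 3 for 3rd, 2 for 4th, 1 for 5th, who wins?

Option 3

Option 1: 7×2 + 6×5 + 8×4 + 10×1 + 8×5 + 10×5 + 7×2 = 190
Option 2: 7×1 + 6×4 + 8×2 + 10×3 + 8×3 + 10×2 + 7×1 = 128
Option 3: 7×4 + 6×3 + 8×5 + 10×4 + 8×4 + 10×1 + 7×4 = 196
Option 4: 7×3 + 6×2 + 8×1 + 10×5 + 8×2 + 10×3 + 7×5 = 172
Option 5: 7×5 + 6×1 + 8×3 + 10×2 + 8×1 + 10×4 + 7×3 = 154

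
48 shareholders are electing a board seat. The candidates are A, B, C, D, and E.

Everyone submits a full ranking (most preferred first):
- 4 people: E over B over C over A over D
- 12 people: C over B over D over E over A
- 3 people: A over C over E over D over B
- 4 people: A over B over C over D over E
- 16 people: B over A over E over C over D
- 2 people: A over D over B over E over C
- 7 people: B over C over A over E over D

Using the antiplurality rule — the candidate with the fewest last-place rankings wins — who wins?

C

Last-place votes: A 12, B 3, C 2, D 27, E 4.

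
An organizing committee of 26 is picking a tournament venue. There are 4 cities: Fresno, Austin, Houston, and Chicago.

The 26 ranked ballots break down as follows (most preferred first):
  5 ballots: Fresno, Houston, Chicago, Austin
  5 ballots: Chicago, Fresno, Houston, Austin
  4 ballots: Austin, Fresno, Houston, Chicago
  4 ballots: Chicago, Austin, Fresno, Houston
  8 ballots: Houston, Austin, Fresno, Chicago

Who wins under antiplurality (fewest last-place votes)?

Last-place votes: Fresno 0, Austin 10, Houston 4, Chicago 12.

Fresno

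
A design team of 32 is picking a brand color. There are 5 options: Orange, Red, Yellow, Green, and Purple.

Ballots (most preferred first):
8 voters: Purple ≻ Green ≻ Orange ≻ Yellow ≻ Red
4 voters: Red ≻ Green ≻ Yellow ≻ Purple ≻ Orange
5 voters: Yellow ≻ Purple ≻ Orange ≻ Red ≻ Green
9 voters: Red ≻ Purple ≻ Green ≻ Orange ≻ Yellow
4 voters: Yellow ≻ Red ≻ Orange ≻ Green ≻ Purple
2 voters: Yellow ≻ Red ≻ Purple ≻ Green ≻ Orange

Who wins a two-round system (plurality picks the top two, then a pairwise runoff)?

Yellow

Round 1 first-place votes: Orange 0, Red 13, Yellow 11, Green 0, Purple 8. Red and Yellow advance.
Runoff: Red is ranked above Yellow on 13 ballots, Yellow above Red on 19.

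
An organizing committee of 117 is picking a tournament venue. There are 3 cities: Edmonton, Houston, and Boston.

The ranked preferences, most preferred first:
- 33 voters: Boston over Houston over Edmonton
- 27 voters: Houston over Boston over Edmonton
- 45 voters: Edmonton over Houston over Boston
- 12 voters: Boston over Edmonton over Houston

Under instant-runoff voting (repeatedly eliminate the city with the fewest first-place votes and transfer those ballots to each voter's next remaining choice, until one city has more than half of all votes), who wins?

Boston

Round 1: Edmonton 45, Houston 27, Boston 45. Houston eliminated.
Round 2: Edmonton 45, Boston 72. Boston has a majority (≥59).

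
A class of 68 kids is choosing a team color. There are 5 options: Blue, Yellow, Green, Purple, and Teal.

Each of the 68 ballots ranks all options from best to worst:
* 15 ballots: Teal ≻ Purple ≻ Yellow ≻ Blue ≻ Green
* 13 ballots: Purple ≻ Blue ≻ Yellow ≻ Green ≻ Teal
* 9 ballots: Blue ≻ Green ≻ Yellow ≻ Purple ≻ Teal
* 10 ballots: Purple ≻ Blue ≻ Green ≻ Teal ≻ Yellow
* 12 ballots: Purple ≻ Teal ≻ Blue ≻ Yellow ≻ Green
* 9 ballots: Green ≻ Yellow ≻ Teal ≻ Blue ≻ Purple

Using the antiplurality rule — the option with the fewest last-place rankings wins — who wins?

Last-place votes: Blue 0, Yellow 10, Green 27, Purple 9, Teal 22.

Blue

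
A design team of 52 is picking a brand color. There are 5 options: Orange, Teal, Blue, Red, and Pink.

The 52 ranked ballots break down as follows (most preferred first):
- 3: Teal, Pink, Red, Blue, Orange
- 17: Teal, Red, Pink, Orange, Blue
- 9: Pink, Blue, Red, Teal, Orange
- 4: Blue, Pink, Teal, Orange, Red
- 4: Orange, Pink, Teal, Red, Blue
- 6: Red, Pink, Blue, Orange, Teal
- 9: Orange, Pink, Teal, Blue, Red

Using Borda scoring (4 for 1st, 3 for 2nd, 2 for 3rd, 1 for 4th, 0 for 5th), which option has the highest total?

Pink

Orange: 3×0 + 17×1 + 9×0 + 4×1 + 4×4 + 6×1 + 9×4 = 79
Teal: 3×4 + 17×4 + 9×1 + 4×2 + 4×2 + 6×0 + 9×2 = 123
Blue: 3×1 + 17×0 + 9×3 + 4×4 + 4×0 + 6×2 + 9×1 = 67
Red: 3×2 + 17×3 + 9×2 + 4×0 + 4×1 + 6×4 + 9×0 = 103
Pink: 3×3 + 17×2 + 9×4 + 4×3 + 4×3 + 6×3 + 9×3 = 148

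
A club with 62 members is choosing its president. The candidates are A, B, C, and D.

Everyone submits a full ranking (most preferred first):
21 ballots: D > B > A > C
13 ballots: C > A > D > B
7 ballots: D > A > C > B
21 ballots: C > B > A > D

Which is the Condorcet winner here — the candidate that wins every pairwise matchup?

C

C vs A: 34–28
C vs B: 41–21
C vs D: 34–28
C beats every other candidate.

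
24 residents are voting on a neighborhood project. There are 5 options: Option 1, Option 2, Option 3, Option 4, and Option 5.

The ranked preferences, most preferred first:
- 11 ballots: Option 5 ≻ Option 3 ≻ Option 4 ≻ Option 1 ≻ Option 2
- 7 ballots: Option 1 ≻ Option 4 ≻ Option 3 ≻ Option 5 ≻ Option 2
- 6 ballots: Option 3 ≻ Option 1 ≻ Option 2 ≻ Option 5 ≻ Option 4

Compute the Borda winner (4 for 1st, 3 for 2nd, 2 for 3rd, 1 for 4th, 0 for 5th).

Option 3

Option 1: 11×1 + 7×4 + 6×3 = 57
Option 2: 11×0 + 7×0 + 6×2 = 12
Option 3: 11×3 + 7×2 + 6×4 = 71
Option 4: 11×2 + 7×3 + 6×0 = 43
Option 5: 11×4 + 7×1 + 6×1 = 57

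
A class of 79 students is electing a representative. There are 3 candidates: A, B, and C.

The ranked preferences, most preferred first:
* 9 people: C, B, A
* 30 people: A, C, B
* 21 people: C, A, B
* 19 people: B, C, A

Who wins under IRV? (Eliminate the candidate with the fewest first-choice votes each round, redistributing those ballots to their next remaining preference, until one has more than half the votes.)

Round 1: A 30, B 19, C 30. B eliminated.
Round 2: A 30, C 49. C has a majority (≥40).

C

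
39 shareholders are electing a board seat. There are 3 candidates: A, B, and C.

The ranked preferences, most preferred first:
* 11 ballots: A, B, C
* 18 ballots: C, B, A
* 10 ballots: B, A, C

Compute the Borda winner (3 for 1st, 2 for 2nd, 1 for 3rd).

A: 11×3 + 18×1 + 10×2 = 71
B: 11×2 + 18×2 + 10×3 = 88
C: 11×1 + 18×3 + 10×1 = 75

B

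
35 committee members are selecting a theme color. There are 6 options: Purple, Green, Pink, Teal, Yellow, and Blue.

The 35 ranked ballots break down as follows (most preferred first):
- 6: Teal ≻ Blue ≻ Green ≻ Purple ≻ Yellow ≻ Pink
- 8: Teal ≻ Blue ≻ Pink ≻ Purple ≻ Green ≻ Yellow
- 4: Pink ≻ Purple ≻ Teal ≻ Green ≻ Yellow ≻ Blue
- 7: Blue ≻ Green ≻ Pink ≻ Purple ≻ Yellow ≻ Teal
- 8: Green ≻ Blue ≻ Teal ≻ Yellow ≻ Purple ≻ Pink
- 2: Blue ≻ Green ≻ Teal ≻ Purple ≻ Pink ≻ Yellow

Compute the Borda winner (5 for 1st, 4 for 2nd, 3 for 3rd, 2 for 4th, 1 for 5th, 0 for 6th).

Purple: 6×2 + 8×2 + 4×4 + 7×2 + 8×1 + 2×2 = 70
Green: 6×3 + 8×1 + 4×2 + 7×4 + 8×5 + 2×4 = 110
Pink: 6×0 + 8×3 + 4×5 + 7×3 + 8×0 + 2×1 = 67
Teal: 6×5 + 8×5 + 4×3 + 7×0 + 8×3 + 2×3 = 112
Yellow: 6×1 + 8×0 + 4×1 + 7×1 + 8×2 + 2×0 = 33
Blue: 6×4 + 8×4 + 4×0 + 7×5 + 8×4 + 2×5 = 133

Blue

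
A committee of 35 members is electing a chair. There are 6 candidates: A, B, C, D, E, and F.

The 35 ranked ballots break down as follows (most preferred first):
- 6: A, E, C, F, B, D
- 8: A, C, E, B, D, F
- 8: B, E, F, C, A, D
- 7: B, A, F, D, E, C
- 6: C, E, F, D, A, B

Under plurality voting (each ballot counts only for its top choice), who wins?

B

First-place votes: A 14, B 15, C 6, D 0, E 0, F 0.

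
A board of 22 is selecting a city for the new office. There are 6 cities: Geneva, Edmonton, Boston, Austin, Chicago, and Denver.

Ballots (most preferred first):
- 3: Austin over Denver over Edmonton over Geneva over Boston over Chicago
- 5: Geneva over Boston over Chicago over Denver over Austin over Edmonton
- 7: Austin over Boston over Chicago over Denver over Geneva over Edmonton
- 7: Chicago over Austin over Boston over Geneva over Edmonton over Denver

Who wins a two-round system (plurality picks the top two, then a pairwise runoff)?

Round 1 first-place votes: Geneva 5, Edmonton 0, Boston 0, Austin 10, Chicago 7, Denver 0. Austin and Chicago advance.
Runoff: Austin is ranked above Chicago on 10 ballots, Chicago above Austin on 12.

Chicago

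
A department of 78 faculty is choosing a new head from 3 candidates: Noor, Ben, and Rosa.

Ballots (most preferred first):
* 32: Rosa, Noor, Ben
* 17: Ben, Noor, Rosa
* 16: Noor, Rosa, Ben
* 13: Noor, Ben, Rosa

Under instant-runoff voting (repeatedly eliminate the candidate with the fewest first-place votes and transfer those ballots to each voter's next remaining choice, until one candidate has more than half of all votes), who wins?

Noor

Round 1: Noor 29, Ben 17, Rosa 32. Ben eliminated.
Round 2: Noor 46, Rosa 32. Noor has a majority (≥40).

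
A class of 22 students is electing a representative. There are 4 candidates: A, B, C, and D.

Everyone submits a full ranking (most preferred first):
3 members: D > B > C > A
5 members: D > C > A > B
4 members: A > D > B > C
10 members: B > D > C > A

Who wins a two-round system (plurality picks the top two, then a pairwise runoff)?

Round 1 first-place votes: A 4, B 10, C 0, D 8. B and D advance.
Runoff: B is ranked above D on 10 ballots, D above B on 12.

D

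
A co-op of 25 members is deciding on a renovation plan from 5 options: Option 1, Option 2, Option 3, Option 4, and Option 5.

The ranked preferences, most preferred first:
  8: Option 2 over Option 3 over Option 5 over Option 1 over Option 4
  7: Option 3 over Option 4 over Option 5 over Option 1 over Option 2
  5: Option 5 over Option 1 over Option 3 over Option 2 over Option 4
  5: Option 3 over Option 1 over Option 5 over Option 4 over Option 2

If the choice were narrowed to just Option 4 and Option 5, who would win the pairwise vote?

Option 4 is ranked above Option 5 on 7 ballots; Option 5 above Option 4 on 18.

Option 5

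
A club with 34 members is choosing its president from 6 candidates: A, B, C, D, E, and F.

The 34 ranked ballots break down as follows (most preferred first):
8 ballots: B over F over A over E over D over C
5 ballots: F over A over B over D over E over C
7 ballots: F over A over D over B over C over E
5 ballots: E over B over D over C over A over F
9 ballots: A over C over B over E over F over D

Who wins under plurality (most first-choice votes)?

F

First-place votes: A 9, B 8, C 0, D 0, E 5, F 12.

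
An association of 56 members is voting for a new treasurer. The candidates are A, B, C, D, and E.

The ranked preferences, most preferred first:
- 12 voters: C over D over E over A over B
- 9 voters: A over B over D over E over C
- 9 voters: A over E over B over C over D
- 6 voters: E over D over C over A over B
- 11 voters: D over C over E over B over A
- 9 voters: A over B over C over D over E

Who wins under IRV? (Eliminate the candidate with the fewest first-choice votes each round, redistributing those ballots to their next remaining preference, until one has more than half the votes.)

D

Round 1: A 27, B 0, C 12, D 11, E 6. B eliminated.
Round 2: A 27, C 12, D 11, E 6. E eliminated.
Round 3: A 27, C 12, D 17. C eliminated.
Round 4: A 27, D 29. D has a majority (≥29).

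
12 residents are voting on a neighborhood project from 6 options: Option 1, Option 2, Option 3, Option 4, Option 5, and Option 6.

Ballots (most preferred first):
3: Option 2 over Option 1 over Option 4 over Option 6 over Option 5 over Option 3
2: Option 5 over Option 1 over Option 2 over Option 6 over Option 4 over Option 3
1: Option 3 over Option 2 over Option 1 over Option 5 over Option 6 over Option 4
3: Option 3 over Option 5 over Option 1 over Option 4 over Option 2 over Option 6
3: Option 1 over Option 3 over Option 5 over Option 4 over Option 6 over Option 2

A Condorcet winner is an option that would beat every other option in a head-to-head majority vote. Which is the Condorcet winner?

Option 1

Option 1 vs Option 2: 8–4
Option 1 vs Option 3: 8–4
Option 1 vs Option 4: 12–0
Option 1 vs Option 5: 7–5
Option 1 vs Option 6: 12–0
Option 1 beats every other option.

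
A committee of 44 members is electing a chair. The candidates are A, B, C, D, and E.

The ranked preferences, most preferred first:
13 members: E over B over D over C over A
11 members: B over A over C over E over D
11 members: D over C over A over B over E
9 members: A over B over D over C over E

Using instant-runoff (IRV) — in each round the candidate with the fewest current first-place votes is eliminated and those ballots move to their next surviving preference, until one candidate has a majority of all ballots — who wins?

B

Round 1: A 9, B 11, C 0, D 11, E 13. C eliminated.
Round 2: A 9, B 11, D 11, E 13. A eliminated.
Round 3: B 20, D 11, E 13. D eliminated.
Round 4: B 31, E 13. B has a majority (≥23).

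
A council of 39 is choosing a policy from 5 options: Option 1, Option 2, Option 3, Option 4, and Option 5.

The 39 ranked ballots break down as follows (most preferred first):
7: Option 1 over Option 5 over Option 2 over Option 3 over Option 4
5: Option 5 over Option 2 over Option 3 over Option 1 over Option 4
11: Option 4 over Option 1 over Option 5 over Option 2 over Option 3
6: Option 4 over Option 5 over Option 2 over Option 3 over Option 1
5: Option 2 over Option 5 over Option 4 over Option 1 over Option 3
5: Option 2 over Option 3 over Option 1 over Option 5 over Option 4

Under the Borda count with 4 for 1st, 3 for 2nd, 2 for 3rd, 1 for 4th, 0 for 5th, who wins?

Option 1: 7×4 + 5×1 + 11×3 + 6×0 + 5×1 + 5×2 = 81
Option 2: 7×2 + 5×3 + 11×1 + 6×2 + 5×4 + 5×4 = 92
Option 3: 7×1 + 5×2 + 11×0 + 6×1 + 5×0 + 5×3 = 38
Option 4: 7×0 + 5×0 + 11×4 + 6×4 + 5×2 + 5×0 = 78
Option 5: 7×3 + 5×4 + 11×2 + 6×3 + 5×3 + 5×1 = 101

Option 5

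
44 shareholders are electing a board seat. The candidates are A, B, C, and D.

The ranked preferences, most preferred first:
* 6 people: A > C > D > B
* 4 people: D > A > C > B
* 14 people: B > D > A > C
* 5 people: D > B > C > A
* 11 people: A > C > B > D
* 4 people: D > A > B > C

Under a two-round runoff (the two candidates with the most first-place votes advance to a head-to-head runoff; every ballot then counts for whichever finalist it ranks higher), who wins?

A

Round 1 first-place votes: A 17, B 14, C 0, D 13. A and B advance.
Runoff: A is ranked above B on 25 ballots, B above A on 19.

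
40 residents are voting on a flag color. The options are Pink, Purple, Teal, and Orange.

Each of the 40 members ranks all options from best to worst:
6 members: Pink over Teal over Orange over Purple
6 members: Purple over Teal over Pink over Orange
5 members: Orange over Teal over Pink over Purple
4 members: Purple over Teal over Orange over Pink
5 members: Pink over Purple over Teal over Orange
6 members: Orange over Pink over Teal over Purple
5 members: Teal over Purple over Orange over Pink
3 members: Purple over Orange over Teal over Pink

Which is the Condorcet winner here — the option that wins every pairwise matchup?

Teal

Teal vs Pink: 23–17
Teal vs Purple: 22–18
Teal vs Orange: 26–14
Teal beats every other option.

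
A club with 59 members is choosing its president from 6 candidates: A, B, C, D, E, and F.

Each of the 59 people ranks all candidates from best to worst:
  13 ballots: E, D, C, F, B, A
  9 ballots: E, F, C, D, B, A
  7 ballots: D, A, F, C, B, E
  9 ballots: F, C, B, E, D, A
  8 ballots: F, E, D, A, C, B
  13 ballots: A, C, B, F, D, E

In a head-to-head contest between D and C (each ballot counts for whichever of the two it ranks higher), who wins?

D is ranked above C on 28 ballots; C above D on 31.

C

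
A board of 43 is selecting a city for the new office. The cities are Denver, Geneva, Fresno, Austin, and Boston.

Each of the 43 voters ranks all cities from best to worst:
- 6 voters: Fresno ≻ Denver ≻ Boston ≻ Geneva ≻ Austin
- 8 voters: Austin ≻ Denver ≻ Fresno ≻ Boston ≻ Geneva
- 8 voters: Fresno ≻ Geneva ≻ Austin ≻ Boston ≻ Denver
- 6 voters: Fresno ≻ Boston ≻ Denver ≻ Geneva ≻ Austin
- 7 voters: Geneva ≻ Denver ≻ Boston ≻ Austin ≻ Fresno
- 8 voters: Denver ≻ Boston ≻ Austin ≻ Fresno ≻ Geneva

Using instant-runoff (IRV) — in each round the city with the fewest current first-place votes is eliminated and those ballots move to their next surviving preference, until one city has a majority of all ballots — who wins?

Round 1: Denver 8, Geneva 7, Fresno 20, Austin 8, Boston 0. Boston eliminated.
Round 2: Denver 8, Geneva 7, Fresno 20, Austin 8. Geneva eliminated.
Round 3: Denver 15, Fresno 20, Austin 8. Austin eliminated.
Round 4: Denver 23, Fresno 20. Denver has a majority (≥22).

Denver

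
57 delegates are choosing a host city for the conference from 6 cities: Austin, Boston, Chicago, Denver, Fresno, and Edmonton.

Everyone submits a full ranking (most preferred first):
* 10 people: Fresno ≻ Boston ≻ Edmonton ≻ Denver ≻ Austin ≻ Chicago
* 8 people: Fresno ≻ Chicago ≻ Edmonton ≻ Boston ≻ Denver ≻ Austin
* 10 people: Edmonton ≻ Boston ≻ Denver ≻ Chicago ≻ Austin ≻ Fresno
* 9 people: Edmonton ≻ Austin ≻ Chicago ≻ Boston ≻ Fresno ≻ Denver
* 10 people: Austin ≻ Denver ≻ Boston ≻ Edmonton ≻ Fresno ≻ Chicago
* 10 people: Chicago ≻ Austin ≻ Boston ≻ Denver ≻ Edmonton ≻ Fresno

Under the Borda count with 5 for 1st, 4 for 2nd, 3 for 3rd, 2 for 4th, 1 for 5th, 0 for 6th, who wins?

Edmonton

Austin: 10×1 + 8×0 + 10×1 + 9×4 + 10×5 + 10×4 = 146
Boston: 10×4 + 8×2 + 10×4 + 9×2 + 10×3 + 10×3 = 174
Chicago: 10×0 + 8×4 + 10×2 + 9×3 + 10×0 + 10×5 = 129
Denver: 10×2 + 8×1 + 10×3 + 9×0 + 10×4 + 10×2 = 118
Fresno: 10×5 + 8×5 + 10×0 + 9×1 + 10×1 + 10×0 = 109
Edmonton: 10×3 + 8×3 + 10×5 + 9×5 + 10×2 + 10×1 = 179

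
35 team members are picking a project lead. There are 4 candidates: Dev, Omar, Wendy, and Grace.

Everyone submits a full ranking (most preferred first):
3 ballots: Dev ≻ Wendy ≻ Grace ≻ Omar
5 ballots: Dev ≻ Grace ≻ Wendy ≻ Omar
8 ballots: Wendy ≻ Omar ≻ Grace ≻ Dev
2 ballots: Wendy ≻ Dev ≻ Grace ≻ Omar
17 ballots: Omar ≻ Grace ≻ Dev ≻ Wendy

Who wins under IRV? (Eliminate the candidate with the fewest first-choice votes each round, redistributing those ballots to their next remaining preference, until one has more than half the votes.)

Round 1: Dev 8, Omar 17, Wendy 10, Grace 0. Grace eliminated.
Round 2: Dev 8, Omar 17, Wendy 10. Dev eliminated.
Round 3: Omar 17, Wendy 18. Wendy has a majority (≥18).

Wendy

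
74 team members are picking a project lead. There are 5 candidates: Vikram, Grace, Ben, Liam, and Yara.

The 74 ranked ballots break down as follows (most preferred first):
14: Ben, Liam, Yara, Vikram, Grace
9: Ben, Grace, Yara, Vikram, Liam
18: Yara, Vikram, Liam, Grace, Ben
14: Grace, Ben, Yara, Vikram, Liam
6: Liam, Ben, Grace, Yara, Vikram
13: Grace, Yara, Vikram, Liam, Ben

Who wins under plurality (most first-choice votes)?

Grace

First-place votes: Vikram 0, Grace 27, Ben 23, Liam 6, Yara 18.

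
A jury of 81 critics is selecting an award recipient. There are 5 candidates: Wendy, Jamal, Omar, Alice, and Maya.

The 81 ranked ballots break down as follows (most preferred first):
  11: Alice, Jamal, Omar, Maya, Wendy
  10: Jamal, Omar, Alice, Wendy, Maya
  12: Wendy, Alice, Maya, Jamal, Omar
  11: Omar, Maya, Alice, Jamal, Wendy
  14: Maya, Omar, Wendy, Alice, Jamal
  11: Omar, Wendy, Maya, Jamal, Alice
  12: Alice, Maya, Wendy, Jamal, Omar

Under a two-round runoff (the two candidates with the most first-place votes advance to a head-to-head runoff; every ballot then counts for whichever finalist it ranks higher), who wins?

Round 1 first-place votes: Wendy 12, Jamal 10, Omar 22, Alice 23, Maya 14. Alice and Omar advance.
Runoff: Alice is ranked above Omar on 35 ballots, Omar above Alice on 46.

Omar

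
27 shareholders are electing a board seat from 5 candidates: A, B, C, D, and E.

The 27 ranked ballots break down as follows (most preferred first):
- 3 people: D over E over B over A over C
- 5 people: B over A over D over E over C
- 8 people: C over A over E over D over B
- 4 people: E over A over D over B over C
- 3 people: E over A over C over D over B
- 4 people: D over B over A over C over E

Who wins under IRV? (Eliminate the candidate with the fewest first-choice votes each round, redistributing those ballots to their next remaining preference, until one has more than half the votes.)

Round 1: A 0, B 5, C 8, D 7, E 7. A eliminated.
Round 2: B 5, C 8, D 7, E 7. B eliminated.
Round 3: C 8, D 12, E 7. E eliminated.
Round 4: C 11, D 16. D has a majority (≥14).

D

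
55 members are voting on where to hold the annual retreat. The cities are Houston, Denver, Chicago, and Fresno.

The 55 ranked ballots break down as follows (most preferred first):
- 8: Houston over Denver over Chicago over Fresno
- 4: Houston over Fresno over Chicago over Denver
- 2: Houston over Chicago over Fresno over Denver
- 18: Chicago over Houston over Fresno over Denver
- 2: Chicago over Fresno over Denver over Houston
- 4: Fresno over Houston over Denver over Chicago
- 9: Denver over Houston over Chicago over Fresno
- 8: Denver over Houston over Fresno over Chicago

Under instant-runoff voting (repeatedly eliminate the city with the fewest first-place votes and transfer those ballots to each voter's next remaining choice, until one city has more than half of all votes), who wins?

Houston

Round 1: Houston 14, Denver 17, Chicago 20, Fresno 4. Fresno eliminated.
Round 2: Houston 18, Denver 17, Chicago 20. Denver eliminated.
Round 3: Houston 35, Chicago 20. Houston has a majority (≥28).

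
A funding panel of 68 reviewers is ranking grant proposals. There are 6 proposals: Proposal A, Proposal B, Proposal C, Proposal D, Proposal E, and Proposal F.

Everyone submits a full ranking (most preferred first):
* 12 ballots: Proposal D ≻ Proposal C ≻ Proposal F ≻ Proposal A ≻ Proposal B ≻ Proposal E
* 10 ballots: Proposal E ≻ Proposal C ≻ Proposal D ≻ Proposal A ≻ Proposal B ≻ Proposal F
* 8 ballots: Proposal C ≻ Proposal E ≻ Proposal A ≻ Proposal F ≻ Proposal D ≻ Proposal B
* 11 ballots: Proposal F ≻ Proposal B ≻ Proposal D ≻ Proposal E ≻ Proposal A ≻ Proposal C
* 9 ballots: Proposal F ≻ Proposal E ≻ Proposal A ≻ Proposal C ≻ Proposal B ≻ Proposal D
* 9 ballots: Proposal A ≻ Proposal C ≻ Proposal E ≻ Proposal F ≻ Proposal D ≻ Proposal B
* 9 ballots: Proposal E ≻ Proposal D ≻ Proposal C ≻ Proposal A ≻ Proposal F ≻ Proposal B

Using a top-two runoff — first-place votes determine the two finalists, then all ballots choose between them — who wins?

Round 1 first-place votes: Proposal A 9, Proposal B 0, Proposal C 8, Proposal D 12, Proposal E 19, Proposal F 20. Proposal F and Proposal E advance.
Runoff: Proposal F is ranked above Proposal E on 32 ballots, Proposal E above Proposal F on 36.

Proposal E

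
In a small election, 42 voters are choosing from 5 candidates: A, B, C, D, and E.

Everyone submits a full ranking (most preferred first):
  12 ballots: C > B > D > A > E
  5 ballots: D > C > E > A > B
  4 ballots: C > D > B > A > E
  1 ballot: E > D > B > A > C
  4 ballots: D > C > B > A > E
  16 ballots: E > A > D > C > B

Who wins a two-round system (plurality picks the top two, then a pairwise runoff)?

Round 1 first-place votes: A 0, B 0, C 16, D 9, E 17. E and C advance.
Runoff: E is ranked above C on 17 ballots, C above E on 25.

C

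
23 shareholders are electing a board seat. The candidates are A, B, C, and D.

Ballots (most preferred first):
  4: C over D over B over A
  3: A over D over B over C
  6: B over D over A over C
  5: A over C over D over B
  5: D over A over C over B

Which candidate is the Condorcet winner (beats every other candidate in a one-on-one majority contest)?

D

D vs A: 15–8
D vs B: 17–6
D vs C: 14–9
D beats every other candidate.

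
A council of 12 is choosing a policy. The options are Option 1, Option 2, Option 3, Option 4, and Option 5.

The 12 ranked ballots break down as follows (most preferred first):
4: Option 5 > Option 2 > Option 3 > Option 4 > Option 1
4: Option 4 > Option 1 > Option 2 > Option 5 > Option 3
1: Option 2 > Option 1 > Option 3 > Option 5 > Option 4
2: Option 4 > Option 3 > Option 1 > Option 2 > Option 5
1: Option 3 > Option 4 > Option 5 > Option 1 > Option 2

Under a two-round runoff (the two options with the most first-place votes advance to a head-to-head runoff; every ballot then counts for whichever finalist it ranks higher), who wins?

Round 1 first-place votes: Option 1 0, Option 2 1, Option 3 1, Option 4 6, Option 5 4. Option 4 and Option 5 advance.
Runoff: Option 4 is ranked above Option 5 on 7 ballots, Option 5 above Option 4 on 5.

Option 4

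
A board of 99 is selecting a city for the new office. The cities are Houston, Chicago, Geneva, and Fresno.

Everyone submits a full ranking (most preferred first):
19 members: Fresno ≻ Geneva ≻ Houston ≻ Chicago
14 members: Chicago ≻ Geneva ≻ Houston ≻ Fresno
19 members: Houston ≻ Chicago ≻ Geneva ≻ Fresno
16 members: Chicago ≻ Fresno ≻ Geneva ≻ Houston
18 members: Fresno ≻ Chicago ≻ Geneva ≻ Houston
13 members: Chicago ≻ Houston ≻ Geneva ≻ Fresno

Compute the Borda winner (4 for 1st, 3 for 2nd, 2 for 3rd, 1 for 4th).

Houston: 19×2 + 14×2 + 19×4 + 16×1 + 18×1 + 13×3 = 215
Chicago: 19×1 + 14×4 + 19×3 + 16×4 + 18×3 + 13×4 = 302
Geneva: 19×3 + 14×3 + 19×2 + 16×2 + 18×2 + 13×2 = 231
Fresno: 19×4 + 14×1 + 19×1 + 16×3 + 18×4 + 13×1 = 242

Chicago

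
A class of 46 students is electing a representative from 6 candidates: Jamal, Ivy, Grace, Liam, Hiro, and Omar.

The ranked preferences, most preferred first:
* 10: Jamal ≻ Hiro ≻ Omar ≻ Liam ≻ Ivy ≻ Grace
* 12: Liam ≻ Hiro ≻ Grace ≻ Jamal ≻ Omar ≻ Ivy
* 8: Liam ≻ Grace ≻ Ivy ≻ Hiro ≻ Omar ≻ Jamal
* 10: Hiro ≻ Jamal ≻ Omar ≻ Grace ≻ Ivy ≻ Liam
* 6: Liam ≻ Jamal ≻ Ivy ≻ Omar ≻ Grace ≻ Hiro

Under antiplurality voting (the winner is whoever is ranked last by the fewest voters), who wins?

Last-place votes: Jamal 8, Ivy 12, Grace 10, Liam 10, Hiro 6, Omar 0.

Omar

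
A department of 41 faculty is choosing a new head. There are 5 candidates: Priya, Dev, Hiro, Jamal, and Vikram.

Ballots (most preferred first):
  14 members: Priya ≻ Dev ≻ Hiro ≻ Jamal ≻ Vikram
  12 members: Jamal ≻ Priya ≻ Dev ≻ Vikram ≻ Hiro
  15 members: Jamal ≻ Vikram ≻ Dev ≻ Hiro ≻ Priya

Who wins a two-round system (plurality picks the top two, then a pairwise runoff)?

Round 1 first-place votes: Priya 14, Dev 0, Hiro 0, Jamal 27, Vikram 0. Jamal and Priya advance.
Runoff: Jamal is ranked above Priya on 27 ballots, Priya above Jamal on 14.

Jamal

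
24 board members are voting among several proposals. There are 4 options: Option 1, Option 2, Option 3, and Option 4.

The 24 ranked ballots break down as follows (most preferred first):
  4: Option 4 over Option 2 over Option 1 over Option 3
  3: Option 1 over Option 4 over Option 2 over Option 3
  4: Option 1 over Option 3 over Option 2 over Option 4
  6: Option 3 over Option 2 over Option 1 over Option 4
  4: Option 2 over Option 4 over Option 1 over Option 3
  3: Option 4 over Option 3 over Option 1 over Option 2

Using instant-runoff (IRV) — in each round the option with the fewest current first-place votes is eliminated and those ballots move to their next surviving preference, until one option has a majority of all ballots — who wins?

Round 1: Option 1 7, Option 2 4, Option 3 6, Option 4 7. Option 2 eliminated.
Round 2: Option 1 7, Option 3 6, Option 4 11. Option 3 eliminated.
Round 3: Option 1 13, Option 4 11. Option 1 has a majority (≥13).

Option 1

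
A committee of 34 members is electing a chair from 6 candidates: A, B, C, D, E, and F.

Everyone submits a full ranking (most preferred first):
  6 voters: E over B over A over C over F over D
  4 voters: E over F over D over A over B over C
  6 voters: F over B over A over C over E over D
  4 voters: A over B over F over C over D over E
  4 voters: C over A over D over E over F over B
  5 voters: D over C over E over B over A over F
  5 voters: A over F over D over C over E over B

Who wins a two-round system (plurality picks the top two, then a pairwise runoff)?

Round 1 first-place votes: A 9, B 0, C 4, D 5, E 10, F 6. E and A advance.
Runoff: E is ranked above A on 15 ballots, A above E on 19.

A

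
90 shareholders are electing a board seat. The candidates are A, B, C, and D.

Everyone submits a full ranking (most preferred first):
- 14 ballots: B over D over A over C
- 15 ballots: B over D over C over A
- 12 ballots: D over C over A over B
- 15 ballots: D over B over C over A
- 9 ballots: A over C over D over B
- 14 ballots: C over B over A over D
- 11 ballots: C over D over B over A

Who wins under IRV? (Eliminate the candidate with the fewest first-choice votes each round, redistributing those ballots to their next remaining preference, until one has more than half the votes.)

Round 1: A 9, B 29, C 25, D 27. A eliminated.
Round 2: B 29, C 34, D 27. D eliminated.
Round 3: B 44, C 46. C has a majority (≥46).

C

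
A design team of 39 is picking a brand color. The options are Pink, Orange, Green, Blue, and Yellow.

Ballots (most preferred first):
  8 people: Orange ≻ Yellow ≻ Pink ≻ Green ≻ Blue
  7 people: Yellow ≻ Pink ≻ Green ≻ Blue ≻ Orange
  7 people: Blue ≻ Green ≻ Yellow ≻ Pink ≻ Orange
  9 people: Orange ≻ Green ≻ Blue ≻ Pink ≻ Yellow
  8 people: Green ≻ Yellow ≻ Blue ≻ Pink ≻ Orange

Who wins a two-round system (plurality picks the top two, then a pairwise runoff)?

Round 1 first-place votes: Pink 0, Orange 17, Green 8, Blue 7, Yellow 7. Orange and Green advance.
Runoff: Orange is ranked above Green on 17 ballots, Green above Orange on 22.

Green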